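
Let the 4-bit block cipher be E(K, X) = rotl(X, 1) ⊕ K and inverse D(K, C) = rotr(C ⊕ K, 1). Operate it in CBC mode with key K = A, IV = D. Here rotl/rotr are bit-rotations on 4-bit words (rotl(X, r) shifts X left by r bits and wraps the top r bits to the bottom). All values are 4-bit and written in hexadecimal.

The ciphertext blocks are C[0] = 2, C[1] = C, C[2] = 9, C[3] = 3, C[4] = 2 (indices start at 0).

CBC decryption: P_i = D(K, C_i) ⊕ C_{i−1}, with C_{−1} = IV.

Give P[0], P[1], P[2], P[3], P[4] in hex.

P[0]: D(K, 2) = 4; 4 ⊕ D = 9.
P[1]: D(K, C) = 3; 3 ⊕ 2 = 1.
P[2]: D(K, 9) = 9; 9 ⊕ C = 5.
P[3]: D(K, 3) = C; C ⊕ 9 = 5.
P[4]: D(K, 2) = 4; 4 ⊕ 3 = 7.

P[0] = 9, P[1] = 1, P[2] = 5, P[3] = 5, P[4] = 7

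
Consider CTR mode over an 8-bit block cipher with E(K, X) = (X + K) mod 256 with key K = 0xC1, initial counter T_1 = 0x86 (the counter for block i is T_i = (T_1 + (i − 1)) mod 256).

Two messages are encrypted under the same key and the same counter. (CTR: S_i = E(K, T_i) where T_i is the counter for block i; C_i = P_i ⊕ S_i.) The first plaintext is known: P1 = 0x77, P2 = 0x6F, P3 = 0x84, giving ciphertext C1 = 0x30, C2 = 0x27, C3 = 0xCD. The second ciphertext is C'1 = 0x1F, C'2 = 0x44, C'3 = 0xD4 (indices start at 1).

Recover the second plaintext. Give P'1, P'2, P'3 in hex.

P'1 = 0x58, P'2 = 0x0C, P'3 = 0x9D

In CTR with a reused counter, both messages share the same keystream S_i, so C_i ⊕ C'_i = P_i ⊕ P'_i and thus P'_i = P_i ⊕ C_i ⊕ C'_i.
P'1: 0x77 ⊕ 0x30 ⊕ 0x1F = 0x58.
P'2: 0x6F ⊕ 0x27 ⊕ 0x44 = 0x0C.
P'3: 0x84 ⊕ 0xCD ⊕ 0xD4 = 0x9D.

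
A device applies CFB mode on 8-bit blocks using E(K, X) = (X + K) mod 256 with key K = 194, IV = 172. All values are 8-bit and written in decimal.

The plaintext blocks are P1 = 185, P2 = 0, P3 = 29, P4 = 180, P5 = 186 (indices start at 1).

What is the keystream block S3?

CFB encryption: C_i = P_i ⊕ E(K, C_{i−1}), with C_{0} = IV.
C1: E(K, 172) = 110; 185 ⊕ 110 = 215.
C2: E(K, 215) = 153; 0 ⊕ 153 = 153.
C3: E(K, 153) = 91; 29 ⊕ 91 = 70.
So S3 = 91.

91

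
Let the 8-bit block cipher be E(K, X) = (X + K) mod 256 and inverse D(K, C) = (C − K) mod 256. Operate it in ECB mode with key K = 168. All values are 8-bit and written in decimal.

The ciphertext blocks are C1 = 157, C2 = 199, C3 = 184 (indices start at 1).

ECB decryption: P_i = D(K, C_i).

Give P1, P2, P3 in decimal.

P1 = 245, P2 = 31, P3 = 16

P1: D(K, 157) = 245.
P2: D(K, 199) = 31.
P3: D(K, 184) = 16.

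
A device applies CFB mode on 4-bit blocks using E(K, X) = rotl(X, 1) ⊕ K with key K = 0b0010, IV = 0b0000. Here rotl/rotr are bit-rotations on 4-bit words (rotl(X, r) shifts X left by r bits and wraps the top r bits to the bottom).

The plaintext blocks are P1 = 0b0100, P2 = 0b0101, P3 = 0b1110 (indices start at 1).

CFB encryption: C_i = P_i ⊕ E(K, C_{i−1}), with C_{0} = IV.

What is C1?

C1 = 0b0110

C1: E(K, 0b0000) = 0b0010; 0b0100 ⊕ 0b0010 = 0b0110.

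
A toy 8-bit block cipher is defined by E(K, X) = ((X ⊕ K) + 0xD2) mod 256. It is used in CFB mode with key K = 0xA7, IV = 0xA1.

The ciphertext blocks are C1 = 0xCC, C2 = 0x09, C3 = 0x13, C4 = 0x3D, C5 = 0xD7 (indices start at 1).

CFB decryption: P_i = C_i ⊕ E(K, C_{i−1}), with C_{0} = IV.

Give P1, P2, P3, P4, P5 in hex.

P1 = 0x14, P2 = 0x34, P3 = 0x93, P4 = 0xBB, P5 = 0xBB

P1: E(K, 0xA1) = 0xD8; 0xCC ⊕ 0xD8 = 0x14.
P2: E(K, 0xCC) = 0x3D; 0x09 ⊕ 0x3D = 0x34.
P3: E(K, 0x09) = 0x80; 0x13 ⊕ 0x80 = 0x93.
P4: E(K, 0x13) = 0x86; 0x3D ⊕ 0x86 = 0xBB.
P5: E(K, 0x3D) = 0x6C; 0xD7 ⊕ 0x6C = 0xBB.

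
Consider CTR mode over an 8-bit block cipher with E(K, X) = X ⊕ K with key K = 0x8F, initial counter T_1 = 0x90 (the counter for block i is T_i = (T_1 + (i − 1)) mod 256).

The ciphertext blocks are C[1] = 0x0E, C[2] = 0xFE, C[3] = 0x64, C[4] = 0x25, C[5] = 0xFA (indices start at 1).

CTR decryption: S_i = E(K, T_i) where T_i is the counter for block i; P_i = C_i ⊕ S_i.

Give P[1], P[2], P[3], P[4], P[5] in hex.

P[1] = 0x11, P[2] = 0xE0, P[3] = 0x79, P[4] = 0x39, P[5] = 0xE1

P[1]: T = 0x90, S = E(K, T) = 0x1F; 0x0E ⊕ 0x1F = 0x11.
P[2]: T = 0x91, S = E(K, T) = 0x1E; 0xFE ⊕ 0x1E = 0xE0.
P[3]: T = 0x92, S = E(K, T) = 0x1D; 0x64 ⊕ 0x1D = 0x79.
P[4]: T = 0x93, S = E(K, T) = 0x1C; 0x25 ⊕ 0x1C = 0x39.
P[5]: T = 0x94, S = E(K, T) = 0x1B; 0xFA ⊕ 0x1B = 0xE1.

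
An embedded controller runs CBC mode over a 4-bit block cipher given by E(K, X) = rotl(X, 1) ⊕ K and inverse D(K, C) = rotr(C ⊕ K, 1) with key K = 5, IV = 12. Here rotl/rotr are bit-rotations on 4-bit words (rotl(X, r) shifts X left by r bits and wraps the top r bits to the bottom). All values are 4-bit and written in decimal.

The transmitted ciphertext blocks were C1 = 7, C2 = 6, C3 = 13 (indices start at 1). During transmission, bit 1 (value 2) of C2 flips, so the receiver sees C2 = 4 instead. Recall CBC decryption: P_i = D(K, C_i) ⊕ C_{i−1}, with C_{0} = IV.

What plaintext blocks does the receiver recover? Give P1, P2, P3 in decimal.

P1 = 13, P2 = 15, P3 = 0

Only C2 changed, to 4. In CBC, a change in C_i garbles P_i and flips the same bit in P_{i+1}. Decrypting the received ciphertext:
P1: D(K, 7) = 1; 1 ⊕ 12 = 13.
P2: D(K, 4) = 8; 8 ⊕ 7 = 15.
P3: D(K, 13) = 4; 4 ⊕ 4 = 0.
Blocks that differ from the original plaintext: P2, P3.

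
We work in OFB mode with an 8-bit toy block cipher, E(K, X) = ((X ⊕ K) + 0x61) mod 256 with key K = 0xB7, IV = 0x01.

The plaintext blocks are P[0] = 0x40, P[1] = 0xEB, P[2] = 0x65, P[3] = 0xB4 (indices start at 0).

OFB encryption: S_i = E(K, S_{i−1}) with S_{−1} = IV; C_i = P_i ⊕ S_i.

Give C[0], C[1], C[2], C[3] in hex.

C[0] = 0x57, C[1] = 0xEA, C[2] = 0x72, C[3] = 0xB5

C[0]: S = E(K, 0x01) = 0x17; 0x40 ⊕ 0x17 = 0x57.
C[1]: S = E(K, 0x17) = 0x01; 0xEB ⊕ 0x01 = 0xEA.
C[2]: S = E(K, 0x01) = 0x17; 0x65 ⊕ 0x17 = 0x72.
C[3]: S = E(K, 0x17) = 0x01; 0xB4 ⊕ 0x01 = 0xB5.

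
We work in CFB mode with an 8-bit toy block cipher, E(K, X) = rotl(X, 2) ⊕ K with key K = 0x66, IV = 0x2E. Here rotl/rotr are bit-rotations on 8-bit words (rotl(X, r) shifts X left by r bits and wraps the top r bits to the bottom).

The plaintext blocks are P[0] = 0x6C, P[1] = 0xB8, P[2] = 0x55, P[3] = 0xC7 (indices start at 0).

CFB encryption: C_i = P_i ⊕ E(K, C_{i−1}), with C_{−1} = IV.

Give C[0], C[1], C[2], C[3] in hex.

C[0] = 0xB2, C[1] = 0x14, C[2] = 0x63, C[3] = 0x2C

C[0]: E(K, 0x2E) = 0xDE; 0x6C ⊕ 0xDE = 0xB2.
C[1]: E(K, 0xB2) = 0xAC; 0xB8 ⊕ 0xAC = 0x14.
C[2]: E(K, 0x14) = 0x36; 0x55 ⊕ 0x36 = 0x63.
C[3]: E(K, 0x63) = 0xEB; 0xC7 ⊕ 0xEB = 0x2C.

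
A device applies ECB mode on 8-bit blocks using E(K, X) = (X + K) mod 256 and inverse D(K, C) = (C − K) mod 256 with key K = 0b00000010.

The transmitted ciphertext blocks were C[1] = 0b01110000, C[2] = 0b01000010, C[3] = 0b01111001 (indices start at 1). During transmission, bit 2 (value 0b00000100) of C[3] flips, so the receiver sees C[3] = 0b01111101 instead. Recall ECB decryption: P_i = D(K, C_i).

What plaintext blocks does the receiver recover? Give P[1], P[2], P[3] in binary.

Only C[3] changed, to 0b01111101. In ECB, a change in C_i affects only P_i. Decrypting the received ciphertext:
P[1]: D(K, 0b01110000) = 0b01101110.
P[2]: D(K, 0b01000010) = 0b01000000.
P[3]: D(K, 0b01111101) = 0b01111011.
Blocks that differ from the original plaintext: P[3].

P[1] = 0b01101110, P[2] = 0b01000000, P[3] = 0b01111011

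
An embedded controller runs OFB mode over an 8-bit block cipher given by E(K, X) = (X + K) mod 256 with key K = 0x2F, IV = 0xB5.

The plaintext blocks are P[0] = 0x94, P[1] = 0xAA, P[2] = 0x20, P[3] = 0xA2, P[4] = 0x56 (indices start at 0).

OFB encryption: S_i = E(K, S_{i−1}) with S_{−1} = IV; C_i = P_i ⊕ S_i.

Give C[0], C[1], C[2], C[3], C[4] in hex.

C[0] = 0x70, C[1] = 0xB9, C[2] = 0x62, C[3] = 0xD3, C[4] = 0xF6

C[0]: S = E(K, 0xB5) = 0xE4; 0x94 ⊕ 0xE4 = 0x70.
C[1]: S = E(K, 0xE4) = 0x13; 0xAA ⊕ 0x13 = 0xB9.
C[2]: S = E(K, 0x13) = 0x42; 0x20 ⊕ 0x42 = 0x62.
C[3]: S = E(K, 0x42) = 0x71; 0xA2 ⊕ 0x71 = 0xD3.
C[4]: S = E(K, 0x71) = 0xA0; 0x56 ⊕ 0xA0 = 0xF6.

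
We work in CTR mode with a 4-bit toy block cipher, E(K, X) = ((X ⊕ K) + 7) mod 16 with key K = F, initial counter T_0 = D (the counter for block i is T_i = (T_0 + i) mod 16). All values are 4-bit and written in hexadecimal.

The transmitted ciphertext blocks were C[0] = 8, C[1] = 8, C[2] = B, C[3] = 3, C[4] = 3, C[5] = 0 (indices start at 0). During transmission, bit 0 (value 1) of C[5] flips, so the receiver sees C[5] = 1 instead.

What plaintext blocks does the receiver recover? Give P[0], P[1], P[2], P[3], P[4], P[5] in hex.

CTR decryption: S_i = E(K, T_i) where T_i is the counter for block i; P_i = C_i ⊕ S_i.
Only C[5] changed, to 1. In CTR, a change in C_i flips the same bit in P_i only; the keystream is unaffected. Decrypting the received ciphertext:
P[0]: T = D, S = E(K, T) = 9; 8 ⊕ 9 = 1.
P[1]: T = E, S = E(K, T) = 8; 8 ⊕ 8 = 0.
P[2]: T = F, S = E(K, T) = 7; B ⊕ 7 = C.
P[3]: T = 0, S = E(K, T) = 6; 3 ⊕ 6 = 5.
P[4]: T = 1, S = E(K, T) = 5; 3 ⊕ 5 = 6.
P[5]: T = 2, S = E(K, T) = 4; 1 ⊕ 4 = 5.
Blocks that differ from the original plaintext: P[5].

P[0] = 1, P[1] = 0, P[2] = C, P[3] = 5, P[4] = 6, P[5] = 5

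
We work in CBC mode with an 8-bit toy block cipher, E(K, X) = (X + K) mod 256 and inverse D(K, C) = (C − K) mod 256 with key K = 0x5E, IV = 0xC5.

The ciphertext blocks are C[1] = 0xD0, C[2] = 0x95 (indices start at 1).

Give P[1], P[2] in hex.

P[1] = 0xB7, P[2] = 0xE7

CBC decryption: P_i = D(K, C_i) ⊕ C_{i−1}, with C_{0} = IV.
P[1]: D(K, 0xD0) = 0x72; 0x72 ⊕ 0xC5 = 0xB7.
P[2]: D(K, 0x95) = 0x37; 0x37 ⊕ 0xD0 = 0xE7.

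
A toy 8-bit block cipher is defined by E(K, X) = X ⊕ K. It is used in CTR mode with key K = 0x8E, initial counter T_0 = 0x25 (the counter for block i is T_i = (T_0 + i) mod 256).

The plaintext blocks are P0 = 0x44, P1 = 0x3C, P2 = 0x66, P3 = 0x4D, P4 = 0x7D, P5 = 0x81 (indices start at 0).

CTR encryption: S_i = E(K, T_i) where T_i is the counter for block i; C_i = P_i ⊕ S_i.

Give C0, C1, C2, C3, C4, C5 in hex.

C0: T = 0x25, S = E(K, T) = 0xAB; 0x44 ⊕ 0xAB = 0xEF.
C1: T = 0x26, S = E(K, T) = 0xA8; 0x3C ⊕ 0xA8 = 0x94.
C2: T = 0x27, S = E(K, T) = 0xA9; 0x66 ⊕ 0xA9 = 0xCF.
C3: T = 0x28, S = E(K, T) = 0xA6; 0x4D ⊕ 0xA6 = 0xEB.
C4: T = 0x29, S = E(K, T) = 0xA7; 0x7D ⊕ 0xA7 = 0xDA.
C5: T = 0x2A, S = E(K, T) = 0xA4; 0x81 ⊕ 0xA4 = 0x25.

C0 = 0xEF, C1 = 0x94, C2 = 0xCF, C3 = 0xEB, C4 = 0xDA, C5 = 0x25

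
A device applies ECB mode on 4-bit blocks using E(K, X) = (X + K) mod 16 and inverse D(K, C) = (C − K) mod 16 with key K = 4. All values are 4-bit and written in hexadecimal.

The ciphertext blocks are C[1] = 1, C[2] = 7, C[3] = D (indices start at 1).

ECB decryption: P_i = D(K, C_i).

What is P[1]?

P[1] = D

P[1]: D(K, 1) = D.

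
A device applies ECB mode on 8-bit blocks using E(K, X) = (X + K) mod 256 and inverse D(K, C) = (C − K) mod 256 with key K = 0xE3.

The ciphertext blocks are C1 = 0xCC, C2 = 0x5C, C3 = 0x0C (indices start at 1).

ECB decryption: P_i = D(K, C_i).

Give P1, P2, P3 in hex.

P1: D(K, 0xCC) = 0xE9.
P2: D(K, 0x5C) = 0x79.
P3: D(K, 0x0C) = 0x29.

P1 = 0xE9, P2 = 0x79, P3 = 0x29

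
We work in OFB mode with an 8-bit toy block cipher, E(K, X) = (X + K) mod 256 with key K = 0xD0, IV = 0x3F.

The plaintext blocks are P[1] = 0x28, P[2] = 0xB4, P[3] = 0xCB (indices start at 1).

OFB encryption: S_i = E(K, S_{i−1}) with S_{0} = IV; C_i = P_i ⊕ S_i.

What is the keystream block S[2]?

0xDF

C[1]: S = E(K, 0x3F) = 0x0F; 0x28 ⊕ 0x0F = 0x27.
C[2]: S = E(K, 0x0F) = 0xDF; 0xB4 ⊕ 0xDF = 0x6B.
So S[2] = 0xDF.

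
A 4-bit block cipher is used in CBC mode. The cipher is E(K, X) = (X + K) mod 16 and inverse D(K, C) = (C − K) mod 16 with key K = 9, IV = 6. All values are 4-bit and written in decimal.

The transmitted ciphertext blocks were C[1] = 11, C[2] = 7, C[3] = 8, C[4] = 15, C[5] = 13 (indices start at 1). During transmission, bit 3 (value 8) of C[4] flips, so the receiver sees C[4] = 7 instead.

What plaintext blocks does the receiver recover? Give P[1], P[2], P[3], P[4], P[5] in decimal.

P[1] = 4, P[2] = 5, P[3] = 8, P[4] = 6, P[5] = 3

CBC decryption: P_i = D(K, C_i) ⊕ C_{i−1}, with C_{0} = IV.
Only C[4] changed, to 7. In CBC, a change in C_i garbles P_i and flips the same bit in P_{i+1}. Decrypting the received ciphertext:
P[1]: D(K, 11) = 2; 2 ⊕ 6 = 4.
P[2]: D(K, 7) = 14; 14 ⊕ 11 = 5.
P[3]: D(K, 8) = 15; 15 ⊕ 7 = 8.
P[4]: D(K, 7) = 14; 14 ⊕ 8 = 6.
P[5]: D(K, 13) = 4; 4 ⊕ 7 = 3.
Blocks that differ from the original plaintext: P[4], P[5].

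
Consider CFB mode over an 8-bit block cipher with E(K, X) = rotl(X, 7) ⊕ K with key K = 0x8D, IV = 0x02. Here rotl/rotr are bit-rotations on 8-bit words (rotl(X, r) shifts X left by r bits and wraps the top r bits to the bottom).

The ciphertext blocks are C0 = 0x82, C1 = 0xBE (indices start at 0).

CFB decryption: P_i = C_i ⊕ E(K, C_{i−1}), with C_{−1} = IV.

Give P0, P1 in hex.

P0 = 0x0E, P1 = 0x72

P0: E(K, 0x02) = 0x8C; 0x82 ⊕ 0x8C = 0x0E.
P1: E(K, 0x82) = 0xCC; 0xBE ⊕ 0xCC = 0x72.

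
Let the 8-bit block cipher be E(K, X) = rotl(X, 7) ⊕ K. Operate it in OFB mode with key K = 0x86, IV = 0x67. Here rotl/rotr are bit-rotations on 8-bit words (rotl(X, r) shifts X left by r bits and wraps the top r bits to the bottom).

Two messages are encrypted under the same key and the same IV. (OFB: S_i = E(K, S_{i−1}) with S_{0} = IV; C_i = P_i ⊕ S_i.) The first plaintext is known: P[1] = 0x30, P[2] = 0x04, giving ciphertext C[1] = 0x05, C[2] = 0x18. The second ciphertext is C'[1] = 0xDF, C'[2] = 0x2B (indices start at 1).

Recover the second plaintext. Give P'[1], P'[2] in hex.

P'[1] = 0xEA, P'[2] = 0x37

In OFB with a reused IV, both messages share the same keystream S_i, so C_i ⊕ C'_i = P_i ⊕ P'_i and thus P'_i = P_i ⊕ C_i ⊕ C'_i.
P'[1]: 0x30 ⊕ 0x05 ⊕ 0xDF = 0xEA.
P'[2]: 0x04 ⊕ 0x18 ⊕ 0x2B = 0x37.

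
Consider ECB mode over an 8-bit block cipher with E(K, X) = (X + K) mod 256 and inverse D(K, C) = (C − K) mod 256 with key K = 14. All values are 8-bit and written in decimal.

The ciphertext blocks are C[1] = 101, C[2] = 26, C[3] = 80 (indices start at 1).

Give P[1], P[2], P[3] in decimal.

P[1] = 87, P[2] = 12, P[3] = 66

ECB decryption: P_i = D(K, C_i).
P[1]: D(K, 101) = 87.
P[2]: D(K, 26) = 12.
P[3]: D(K, 80) = 66.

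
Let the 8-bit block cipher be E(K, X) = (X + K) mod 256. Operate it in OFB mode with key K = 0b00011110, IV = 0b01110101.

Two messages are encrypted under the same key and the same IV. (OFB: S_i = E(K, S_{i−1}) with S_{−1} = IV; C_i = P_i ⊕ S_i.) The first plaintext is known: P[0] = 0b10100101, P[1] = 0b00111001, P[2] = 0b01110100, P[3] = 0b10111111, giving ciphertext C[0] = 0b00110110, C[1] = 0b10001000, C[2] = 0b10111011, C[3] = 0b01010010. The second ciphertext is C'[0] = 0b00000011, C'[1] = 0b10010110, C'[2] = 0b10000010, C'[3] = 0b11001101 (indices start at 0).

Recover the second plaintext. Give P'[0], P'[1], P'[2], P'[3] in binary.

P'[0] = 0b10010000, P'[1] = 0b00100111, P'[2] = 0b01001101, P'[3] = 0b00100000

In OFB with a reused IV, both messages share the same keystream S_i, so C_i ⊕ C'_i = P_i ⊕ P'_i and thus P'_i = P_i ⊕ C_i ⊕ C'_i.
P'[0]: 0b10100101 ⊕ 0b00110110 ⊕ 0b00000011 = 0b10010000.
P'[1]: 0b00111001 ⊕ 0b10001000 ⊕ 0b10010110 = 0b00100111.
P'[2]: 0b01110100 ⊕ 0b10111011 ⊕ 0b10000010 = 0b01001101.
P'[3]: 0b10111111 ⊕ 0b01010010 ⊕ 0b11001101 = 0b00100000.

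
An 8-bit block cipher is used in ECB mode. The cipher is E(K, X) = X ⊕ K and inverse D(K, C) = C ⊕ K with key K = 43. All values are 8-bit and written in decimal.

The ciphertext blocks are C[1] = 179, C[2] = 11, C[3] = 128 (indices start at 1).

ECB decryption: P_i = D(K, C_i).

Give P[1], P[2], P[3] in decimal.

P[1]: D(K, 179) = 152.
P[2]: D(K, 11) = 32.
P[3]: D(K, 128) = 171.

P[1] = 152, P[2] = 32, P[3] = 171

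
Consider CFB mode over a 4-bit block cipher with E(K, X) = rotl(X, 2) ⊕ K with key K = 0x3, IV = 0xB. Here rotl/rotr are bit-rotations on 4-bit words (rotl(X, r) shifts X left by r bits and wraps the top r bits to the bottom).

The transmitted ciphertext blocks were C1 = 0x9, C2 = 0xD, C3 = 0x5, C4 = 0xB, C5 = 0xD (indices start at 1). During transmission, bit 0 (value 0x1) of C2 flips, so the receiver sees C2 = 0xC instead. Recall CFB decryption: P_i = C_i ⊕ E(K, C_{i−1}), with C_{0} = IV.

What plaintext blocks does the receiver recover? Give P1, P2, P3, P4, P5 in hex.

P1 = 0x4, P2 = 0x9, P3 = 0x5, P4 = 0xD, P5 = 0x0

Only C2 changed, to 0xC. In CFB, a change in C_i flips the same bit in P_i and garbles P_{i+1}. Decrypting the received ciphertext:
P1: E(K, 0xB) = 0xD; 0x9 ⊕ 0xD = 0x4.
P2: E(K, 0x9) = 0x5; 0xC ⊕ 0x5 = 0x9.
P3: E(K, 0xC) = 0x0; 0x5 ⊕ 0x0 = 0x5.
P4: E(K, 0x5) = 0x6; 0xB ⊕ 0x6 = 0xD.
P5: E(K, 0xB) = 0xD; 0xD ⊕ 0xD = 0x0.
Blocks that differ from the original plaintext: P2, P3.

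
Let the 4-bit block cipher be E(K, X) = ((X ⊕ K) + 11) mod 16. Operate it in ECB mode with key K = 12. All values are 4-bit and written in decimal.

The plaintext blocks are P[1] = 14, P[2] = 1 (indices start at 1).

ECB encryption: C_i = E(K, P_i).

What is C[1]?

C[1] = 13

C[1]: E(K, 14) = 13.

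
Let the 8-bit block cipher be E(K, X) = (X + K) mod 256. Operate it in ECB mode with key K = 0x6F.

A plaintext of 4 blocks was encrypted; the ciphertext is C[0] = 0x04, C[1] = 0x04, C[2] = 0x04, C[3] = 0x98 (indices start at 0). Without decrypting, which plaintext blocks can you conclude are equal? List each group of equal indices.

P[0] = P[1] = P[2]

ECB encrypts each block independently with the same key, so equal ciphertext blocks imply equal plaintext blocks.
C[0] = C[1] = C[2] = 0x04, so P[0] = P[1] = P[2].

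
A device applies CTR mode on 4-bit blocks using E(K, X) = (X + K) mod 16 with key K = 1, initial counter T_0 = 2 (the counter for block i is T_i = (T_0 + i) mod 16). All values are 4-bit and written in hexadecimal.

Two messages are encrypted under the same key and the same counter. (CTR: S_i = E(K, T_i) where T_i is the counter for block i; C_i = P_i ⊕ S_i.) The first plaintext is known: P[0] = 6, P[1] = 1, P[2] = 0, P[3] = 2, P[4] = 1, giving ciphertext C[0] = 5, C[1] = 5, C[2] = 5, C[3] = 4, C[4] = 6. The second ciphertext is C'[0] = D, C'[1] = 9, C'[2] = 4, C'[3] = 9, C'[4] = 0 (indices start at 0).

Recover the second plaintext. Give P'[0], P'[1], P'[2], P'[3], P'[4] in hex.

In CTR with a reused counter, both messages share the same keystream S_i, so C_i ⊕ C'_i = P_i ⊕ P'_i and thus P'_i = P_i ⊕ C_i ⊕ C'_i.
P'[0]: 6 ⊕ 5 ⊕ D = E.
P'[1]: 1 ⊕ 5 ⊕ 9 = D.
P'[2]: 0 ⊕ 5 ⊕ 4 = 1.
P'[3]: 2 ⊕ 4 ⊕ 9 = F.
P'[4]: 1 ⊕ 6 ⊕ 0 = 7.

P'[0] = E, P'[1] = D, P'[2] = 1, P'[3] = F, P'[4] = 7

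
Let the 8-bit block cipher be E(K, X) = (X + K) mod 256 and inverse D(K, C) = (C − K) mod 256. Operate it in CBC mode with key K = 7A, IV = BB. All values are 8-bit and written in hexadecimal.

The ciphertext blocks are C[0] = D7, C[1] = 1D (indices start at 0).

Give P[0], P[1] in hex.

P[0] = E6, P[1] = 74

CBC decryption: P_i = D(K, C_i) ⊕ C_{i−1}, with C_{−1} = IV.
P[0]: D(K, D7) = 5D; 5D ⊕ BB = E6.
P[1]: D(K, 1D) = A3; A3 ⊕ D7 = 74.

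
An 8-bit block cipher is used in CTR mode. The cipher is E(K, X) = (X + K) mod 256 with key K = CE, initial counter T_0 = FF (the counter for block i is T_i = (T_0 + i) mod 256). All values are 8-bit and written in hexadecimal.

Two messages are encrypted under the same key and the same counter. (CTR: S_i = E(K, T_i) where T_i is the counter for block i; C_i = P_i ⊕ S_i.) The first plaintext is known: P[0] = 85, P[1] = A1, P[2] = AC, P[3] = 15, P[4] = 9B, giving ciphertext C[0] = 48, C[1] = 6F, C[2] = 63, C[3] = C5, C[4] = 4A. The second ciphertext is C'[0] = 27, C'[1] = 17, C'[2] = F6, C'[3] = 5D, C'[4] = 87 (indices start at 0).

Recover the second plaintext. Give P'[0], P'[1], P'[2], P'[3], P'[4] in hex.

In CTR with a reused counter, both messages share the same keystream S_i, so C_i ⊕ C'_i = P_i ⊕ P'_i and thus P'_i = P_i ⊕ C_i ⊕ C'_i.
P'[0]: 85 ⊕ 48 ⊕ 27 = EA.
P'[1]: A1 ⊕ 6F ⊕ 17 = D9.
P'[2]: AC ⊕ 63 ⊕ F6 = 39.
P'[3]: 15 ⊕ C5 ⊕ 5D = 8D.
P'[4]: 9B ⊕ 4A ⊕ 87 = 56.

P'[0] = EA, P'[1] = D9, P'[2] = 39, P'[3] = 8D, P'[4] = 56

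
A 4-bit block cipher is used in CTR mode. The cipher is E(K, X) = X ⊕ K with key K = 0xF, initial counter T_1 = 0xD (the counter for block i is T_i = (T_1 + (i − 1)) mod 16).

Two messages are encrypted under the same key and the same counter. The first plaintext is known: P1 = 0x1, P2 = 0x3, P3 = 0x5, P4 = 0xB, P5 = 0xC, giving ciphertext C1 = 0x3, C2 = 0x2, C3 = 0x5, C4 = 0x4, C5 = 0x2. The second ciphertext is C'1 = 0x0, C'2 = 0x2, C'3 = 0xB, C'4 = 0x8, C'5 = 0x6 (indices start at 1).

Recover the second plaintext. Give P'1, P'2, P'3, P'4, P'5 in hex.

P'1 = 0x2, P'2 = 0x3, P'3 = 0xB, P'4 = 0x7, P'5 = 0x8

In CTR with a reused counter, both messages share the same keystream S_i, so C_i ⊕ C'_i = P_i ⊕ P'_i and thus P'_i = P_i ⊕ C_i ⊕ C'_i.
P'1: 0x1 ⊕ 0x3 ⊕ 0x0 = 0x2.
P'2: 0x3 ⊕ 0x2 ⊕ 0x2 = 0x3.
P'3: 0x5 ⊕ 0x5 ⊕ 0xB = 0xB.
P'4: 0xB ⊕ 0x4 ⊕ 0x8 = 0x7.
P'5: 0xC ⊕ 0x2 ⊕ 0x6 = 0x8.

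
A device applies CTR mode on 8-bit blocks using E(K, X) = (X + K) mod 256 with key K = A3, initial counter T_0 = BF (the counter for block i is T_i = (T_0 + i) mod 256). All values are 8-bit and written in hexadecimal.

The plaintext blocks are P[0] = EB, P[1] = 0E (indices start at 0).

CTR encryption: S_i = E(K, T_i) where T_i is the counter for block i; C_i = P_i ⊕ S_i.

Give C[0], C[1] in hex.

C[0] = 89, C[1] = 6D

C[0]: T = BF, S = E(K, T) = 62; EB ⊕ 62 = 89.
C[1]: T = C0, S = E(K, T) = 63; 0E ⊕ 63 = 6D.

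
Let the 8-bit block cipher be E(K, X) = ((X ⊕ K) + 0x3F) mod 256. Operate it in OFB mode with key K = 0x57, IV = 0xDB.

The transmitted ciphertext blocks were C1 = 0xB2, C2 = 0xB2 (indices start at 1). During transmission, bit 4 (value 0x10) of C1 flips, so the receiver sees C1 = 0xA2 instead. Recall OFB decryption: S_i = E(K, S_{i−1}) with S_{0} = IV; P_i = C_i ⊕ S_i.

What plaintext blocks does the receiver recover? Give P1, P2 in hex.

P1 = 0x69, P2 = 0x69

Only C1 changed, to 0xA2. In OFB, a change in C_i flips the same bit in P_i only; the keystream is unaffected. Decrypting the received ciphertext:
P1: S = E(K, 0xDB) = 0xCB; 0xA2 ⊕ 0xCB = 0x69.
P2: S = E(K, 0xCB) = 0xDB; 0xB2 ⊕ 0xDB = 0x69.
Blocks that differ from the original plaintext: P1.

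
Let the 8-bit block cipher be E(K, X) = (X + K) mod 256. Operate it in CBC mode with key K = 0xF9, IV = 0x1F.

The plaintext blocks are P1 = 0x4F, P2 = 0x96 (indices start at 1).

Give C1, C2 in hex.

C1 = 0x49, C2 = 0xD8

CBC encryption: C_i = E(K, P_i ⊕ C_{i−1}), with C_{0} = IV.
C1: P1 ⊕ 0x1F = 0x50; E(K, 0x50) = 0x49.
C2: P2 ⊕ 0x49 = 0xDF; E(K, 0xDF) = 0xD8.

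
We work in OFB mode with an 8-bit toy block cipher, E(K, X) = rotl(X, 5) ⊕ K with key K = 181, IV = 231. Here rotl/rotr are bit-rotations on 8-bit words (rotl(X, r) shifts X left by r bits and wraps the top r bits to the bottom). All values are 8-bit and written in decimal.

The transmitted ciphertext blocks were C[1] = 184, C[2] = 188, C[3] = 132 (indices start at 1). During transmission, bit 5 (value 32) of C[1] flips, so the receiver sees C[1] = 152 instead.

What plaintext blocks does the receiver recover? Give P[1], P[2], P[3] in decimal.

OFB decryption: S_i = E(K, S_{i−1}) with S_{0} = IV; P_i = C_i ⊕ S_i.
Only C[1] changed, to 152. In OFB, a change in C_i flips the same bit in P_i only; the keystream is unaffected. Decrypting the received ciphertext:
P[1]: S = E(K, 231) = 73; 152 ⊕ 73 = 209.
P[2]: S = E(K, 73) = 156; 188 ⊕ 156 = 32.
P[3]: S = E(K, 156) = 38; 132 ⊕ 38 = 162.
Blocks that differ from the original plaintext: P[1].

P[1] = 209, P[2] = 32, P[3] = 162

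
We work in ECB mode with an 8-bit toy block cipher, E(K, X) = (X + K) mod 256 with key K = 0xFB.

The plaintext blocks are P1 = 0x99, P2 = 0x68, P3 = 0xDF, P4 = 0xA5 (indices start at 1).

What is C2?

C2 = 0x63

ECB encryption: C_i = E(K, P_i).
C2: E(K, 0x68) = 0x63.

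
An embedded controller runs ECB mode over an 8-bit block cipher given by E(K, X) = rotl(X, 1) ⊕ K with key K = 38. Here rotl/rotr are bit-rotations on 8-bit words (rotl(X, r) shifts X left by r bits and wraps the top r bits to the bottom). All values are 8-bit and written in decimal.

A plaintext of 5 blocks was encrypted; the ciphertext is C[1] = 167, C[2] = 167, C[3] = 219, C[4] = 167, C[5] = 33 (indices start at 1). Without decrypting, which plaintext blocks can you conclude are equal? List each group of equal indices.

P[1] = P[2] = P[4]

ECB encrypts each block independently with the same key, so equal ciphertext blocks imply equal plaintext blocks.
C[1] = C[2] = C[4] = 167, so P[1] = P[2] = P[4].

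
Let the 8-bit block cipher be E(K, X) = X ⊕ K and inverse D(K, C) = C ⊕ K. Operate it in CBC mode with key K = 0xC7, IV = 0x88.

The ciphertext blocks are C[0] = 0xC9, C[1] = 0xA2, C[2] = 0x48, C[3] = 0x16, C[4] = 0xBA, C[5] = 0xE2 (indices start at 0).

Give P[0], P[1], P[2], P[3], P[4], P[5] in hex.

P[0] = 0x86, P[1] = 0xAC, P[2] = 0x2D, P[3] = 0x99, P[4] = 0x6B, P[5] = 0x9F

CBC decryption: P_i = D(K, C_i) ⊕ C_{i−1}, with C_{−1} = IV.
P[0]: D(K, 0xC9) = 0x0E; 0x0E ⊕ 0x88 = 0x86.
P[1]: D(K, 0xA2) = 0x65; 0x65 ⊕ 0xC9 = 0xAC.
P[2]: D(K, 0x48) = 0x8F; 0x8F ⊕ 0xA2 = 0x2D.
P[3]: D(K, 0x16) = 0xD1; 0xD1 ⊕ 0x48 = 0x99.
P[4]: D(K, 0xBA) = 0x7D; 0x7D ⊕ 0x16 = 0x6B.
P[5]: D(K, 0xE2) = 0x25; 0x25 ⊕ 0xBA = 0x9F.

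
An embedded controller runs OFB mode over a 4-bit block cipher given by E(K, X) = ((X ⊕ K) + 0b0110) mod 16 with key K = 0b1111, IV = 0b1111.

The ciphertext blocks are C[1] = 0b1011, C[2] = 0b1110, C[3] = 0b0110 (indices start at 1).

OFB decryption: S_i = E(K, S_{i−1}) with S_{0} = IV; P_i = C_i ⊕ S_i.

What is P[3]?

P[1]: S = E(K, 0b1111) = 0b0110; 0b1011 ⊕ 0b0110 = 0b1101.
P[2]: S = E(K, 0b0110) = 0b1111; 0b1110 ⊕ 0b1111 = 0b0001.
P[3]: S = E(K, 0b1111) = 0b0110; 0b0110 ⊕ 0b0110 = 0b0000.

P[3] = 0b0000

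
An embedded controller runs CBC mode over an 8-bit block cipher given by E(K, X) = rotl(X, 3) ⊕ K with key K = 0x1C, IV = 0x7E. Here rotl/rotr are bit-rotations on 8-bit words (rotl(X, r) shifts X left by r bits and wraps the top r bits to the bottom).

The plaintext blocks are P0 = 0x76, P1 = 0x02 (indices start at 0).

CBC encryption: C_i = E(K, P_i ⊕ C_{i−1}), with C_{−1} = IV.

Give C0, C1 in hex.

C0: P0 ⊕ 0x7E = 0x08; E(K, 0x08) = 0x5C.
C1: P1 ⊕ 0x5C = 0x5E; E(K, 0x5E) = 0xEE.

C0 = 0x5C, C1 = 0xEE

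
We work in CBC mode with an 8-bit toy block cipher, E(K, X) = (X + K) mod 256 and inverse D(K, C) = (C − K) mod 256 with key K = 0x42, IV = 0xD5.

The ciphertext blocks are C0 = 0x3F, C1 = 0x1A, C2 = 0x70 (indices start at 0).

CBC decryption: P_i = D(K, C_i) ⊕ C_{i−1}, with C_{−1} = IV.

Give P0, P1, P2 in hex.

P0 = 0x28, P1 = 0xE7, P2 = 0x34

P0: D(K, 0x3F) = 0xFD; 0xFD ⊕ 0xD5 = 0x28.
P1: D(K, 0x1A) = 0xD8; 0xD8 ⊕ 0x3F = 0xE7.
P2: D(K, 0x70) = 0x2E; 0x2E ⊕ 0x1A = 0x34.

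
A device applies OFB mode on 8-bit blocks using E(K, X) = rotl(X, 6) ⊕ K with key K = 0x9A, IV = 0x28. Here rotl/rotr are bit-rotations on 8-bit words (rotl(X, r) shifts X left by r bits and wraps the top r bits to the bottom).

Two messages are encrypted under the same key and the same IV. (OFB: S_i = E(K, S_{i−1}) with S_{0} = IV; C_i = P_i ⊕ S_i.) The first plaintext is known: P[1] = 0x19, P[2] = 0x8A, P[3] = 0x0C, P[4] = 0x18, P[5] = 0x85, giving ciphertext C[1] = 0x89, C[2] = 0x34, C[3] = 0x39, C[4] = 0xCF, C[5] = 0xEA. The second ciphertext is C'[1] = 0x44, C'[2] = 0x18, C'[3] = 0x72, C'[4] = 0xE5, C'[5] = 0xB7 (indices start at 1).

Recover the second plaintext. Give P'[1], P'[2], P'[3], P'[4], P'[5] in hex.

P'[1] = 0xD4, P'[2] = 0xA6, P'[3] = 0x47, P'[4] = 0x32, P'[5] = 0xD8

In OFB with a reused IV, both messages share the same keystream S_i, so C_i ⊕ C'_i = P_i ⊕ P'_i and thus P'_i = P_i ⊕ C_i ⊕ C'_i.
P'[1]: 0x19 ⊕ 0x89 ⊕ 0x44 = 0xD4.
P'[2]: 0x8A ⊕ 0x34 ⊕ 0x18 = 0xA6.
P'[3]: 0x0C ⊕ 0x39 ⊕ 0x72 = 0x47.
P'[4]: 0x18 ⊕ 0xCF ⊕ 0xE5 = 0x32.
P'[5]: 0x85 ⊕ 0xEA ⊕ 0xB7 = 0xD8.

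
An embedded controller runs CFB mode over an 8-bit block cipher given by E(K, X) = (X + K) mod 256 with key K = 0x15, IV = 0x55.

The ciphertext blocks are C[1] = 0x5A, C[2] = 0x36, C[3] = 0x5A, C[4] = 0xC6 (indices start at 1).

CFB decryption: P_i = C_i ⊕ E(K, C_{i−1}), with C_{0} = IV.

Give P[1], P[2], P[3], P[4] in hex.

P[1]: E(K, 0x55) = 0x6A; 0x5A ⊕ 0x6A = 0x30.
P[2]: E(K, 0x5A) = 0x6F; 0x36 ⊕ 0x6F = 0x59.
P[3]: E(K, 0x36) = 0x4B; 0x5A ⊕ 0x4B = 0x11.
P[4]: E(K, 0x5A) = 0x6F; 0xC6 ⊕ 0x6F = 0xA9.

P[1] = 0x30, P[2] = 0x59, P[3] = 0x11, P[4] = 0xA9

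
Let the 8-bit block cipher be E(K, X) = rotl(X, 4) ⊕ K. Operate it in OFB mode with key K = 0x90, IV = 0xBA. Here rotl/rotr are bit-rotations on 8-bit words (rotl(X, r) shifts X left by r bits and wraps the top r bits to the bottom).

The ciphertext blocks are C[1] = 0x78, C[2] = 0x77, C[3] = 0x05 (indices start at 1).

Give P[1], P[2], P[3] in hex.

P[1] = 0x43, P[2] = 0x54, P[3] = 0xA7

OFB decryption: S_i = E(K, S_{i−1}) with S_{0} = IV; P_i = C_i ⊕ S_i.
P[1]: S = E(K, 0xBA) = 0x3B; 0x78 ⊕ 0x3B = 0x43.
P[2]: S = E(K, 0x3B) = 0x23; 0x77 ⊕ 0x23 = 0x54.
P[3]: S = E(K, 0x23) = 0xA2; 0x05 ⊕ 0xA2 = 0xA7.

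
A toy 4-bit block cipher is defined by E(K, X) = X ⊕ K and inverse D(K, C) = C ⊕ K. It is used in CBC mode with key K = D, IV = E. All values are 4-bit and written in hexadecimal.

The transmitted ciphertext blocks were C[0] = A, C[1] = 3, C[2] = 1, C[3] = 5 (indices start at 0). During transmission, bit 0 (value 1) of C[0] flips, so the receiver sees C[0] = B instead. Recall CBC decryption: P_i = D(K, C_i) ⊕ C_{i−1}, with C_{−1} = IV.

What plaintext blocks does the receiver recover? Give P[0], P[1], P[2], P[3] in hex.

P[0] = 8, P[1] = 5, P[2] = F, P[3] = 9

Only C[0] changed, to B. In CBC, a change in C_i garbles P_i and flips the same bit in P_{i+1}. Decrypting the received ciphertext:
P[0]: D(K, B) = 6; 6 ⊕ E = 8.
P[1]: D(K, 3) = E; E ⊕ B = 5.
P[2]: D(K, 1) = C; C ⊕ 3 = F.
P[3]: D(K, 5) = 8; 8 ⊕ 1 = 9.
Blocks that differ from the original plaintext: P[0], P[1].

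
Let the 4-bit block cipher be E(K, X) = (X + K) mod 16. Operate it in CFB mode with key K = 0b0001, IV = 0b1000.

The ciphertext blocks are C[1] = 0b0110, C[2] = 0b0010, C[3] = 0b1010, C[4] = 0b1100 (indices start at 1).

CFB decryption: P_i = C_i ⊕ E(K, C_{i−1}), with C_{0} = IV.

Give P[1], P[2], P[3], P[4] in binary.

P[1]: E(K, 0b1000) = 0b1001; 0b0110 ⊕ 0b1001 = 0b1111.
P[2]: E(K, 0b0110) = 0b0111; 0b0010 ⊕ 0b0111 = 0b0101.
P[3]: E(K, 0b0010) = 0b0011; 0b1010 ⊕ 0b0011 = 0b1001.
P[4]: E(K, 0b1010) = 0b1011; 0b1100 ⊕ 0b1011 = 0b0111.

P[1] = 0b1111, P[2] = 0b0101, P[3] = 0b1001, P[4] = 0b0111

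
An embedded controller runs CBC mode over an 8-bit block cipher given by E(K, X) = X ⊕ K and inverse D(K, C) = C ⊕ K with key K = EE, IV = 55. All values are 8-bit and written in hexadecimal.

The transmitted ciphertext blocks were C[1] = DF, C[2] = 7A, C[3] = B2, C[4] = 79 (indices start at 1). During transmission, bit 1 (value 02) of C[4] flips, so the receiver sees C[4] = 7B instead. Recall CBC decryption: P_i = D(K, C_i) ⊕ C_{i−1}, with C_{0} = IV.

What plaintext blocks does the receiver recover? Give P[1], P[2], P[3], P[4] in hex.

Only C[4] changed, to 7B. In CBC, a change in C_i garbles P_i and flips the same bit in P_{i+1}. Decrypting the received ciphertext:
P[1]: D(K, DF) = 31; 31 ⊕ 55 = 64.
P[2]: D(K, 7A) = 94; 94 ⊕ DF = 4B.
P[3]: D(K, B2) = 5C; 5C ⊕ 7A = 26.
P[4]: D(K, 7B) = 95; 95 ⊕ B2 = 27.
Blocks that differ from the original plaintext: P[4].

P[1] = 64, P[2] = 4B, P[3] = 26, P[4] = 27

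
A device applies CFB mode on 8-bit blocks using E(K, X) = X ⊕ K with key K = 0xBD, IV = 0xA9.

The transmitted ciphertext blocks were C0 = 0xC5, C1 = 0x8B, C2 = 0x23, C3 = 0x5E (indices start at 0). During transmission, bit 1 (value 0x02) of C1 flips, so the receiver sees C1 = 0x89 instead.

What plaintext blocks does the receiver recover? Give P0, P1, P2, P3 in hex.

P0 = 0xD1, P1 = 0xF1, P2 = 0x17, P3 = 0xC0

CFB decryption: P_i = C_i ⊕ E(K, C_{i−1}), with C_{−1} = IV.
Only C1 changed, to 0x89. In CFB, a change in C_i flips the same bit in P_i and garbles P_{i+1}. Decrypting the received ciphertext:
P0: E(K, 0xA9) = 0x14; 0xC5 ⊕ 0x14 = 0xD1.
P1: E(K, 0xC5) = 0x78; 0x89 ⊕ 0x78 = 0xF1.
P2: E(K, 0x89) = 0x34; 0x23 ⊕ 0x34 = 0x17.
P3: E(K, 0x23) = 0x9E; 0x5E ⊕ 0x9E = 0xC0.
Blocks that differ from the original plaintext: P1, P2.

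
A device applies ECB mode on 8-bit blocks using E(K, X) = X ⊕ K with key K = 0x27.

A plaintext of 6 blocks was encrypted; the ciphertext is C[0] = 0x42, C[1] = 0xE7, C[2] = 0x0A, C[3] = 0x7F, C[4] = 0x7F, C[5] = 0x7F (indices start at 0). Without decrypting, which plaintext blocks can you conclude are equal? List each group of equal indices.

P[3] = P[4] = P[5]

ECB encrypts each block independently with the same key, so equal ciphertext blocks imply equal plaintext blocks.
C[3] = C[4] = C[5] = 0x7F, so P[3] = P[4] = P[5].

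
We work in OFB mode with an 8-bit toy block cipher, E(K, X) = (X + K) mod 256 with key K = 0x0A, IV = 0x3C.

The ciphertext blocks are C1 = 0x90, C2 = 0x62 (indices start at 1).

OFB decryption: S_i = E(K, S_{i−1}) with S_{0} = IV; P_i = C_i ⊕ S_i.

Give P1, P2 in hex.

P1: S = E(K, 0x3C) = 0x46; 0x90 ⊕ 0x46 = 0xD6.
P2: S = E(K, 0x46) = 0x50; 0x62 ⊕ 0x50 = 0x32.

P1 = 0xD6, P2 = 0x32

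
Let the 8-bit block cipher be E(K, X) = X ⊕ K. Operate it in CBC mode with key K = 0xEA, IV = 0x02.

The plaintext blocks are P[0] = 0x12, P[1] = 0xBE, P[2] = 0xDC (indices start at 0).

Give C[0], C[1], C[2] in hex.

C[0] = 0xFA, C[1] = 0xAE, C[2] = 0x98

CBC encryption: C_i = E(K, P_i ⊕ C_{i−1}), with C_{−1} = IV.
C[0]: P[0] ⊕ 0x02 = 0x10; E(K, 0x10) = 0xFA.
C[1]: P[1] ⊕ 0xFA = 0x44; E(K, 0x44) = 0xAE.
C[2]: P[2] ⊕ 0xAE = 0x72; E(K, 0x72) = 0x98.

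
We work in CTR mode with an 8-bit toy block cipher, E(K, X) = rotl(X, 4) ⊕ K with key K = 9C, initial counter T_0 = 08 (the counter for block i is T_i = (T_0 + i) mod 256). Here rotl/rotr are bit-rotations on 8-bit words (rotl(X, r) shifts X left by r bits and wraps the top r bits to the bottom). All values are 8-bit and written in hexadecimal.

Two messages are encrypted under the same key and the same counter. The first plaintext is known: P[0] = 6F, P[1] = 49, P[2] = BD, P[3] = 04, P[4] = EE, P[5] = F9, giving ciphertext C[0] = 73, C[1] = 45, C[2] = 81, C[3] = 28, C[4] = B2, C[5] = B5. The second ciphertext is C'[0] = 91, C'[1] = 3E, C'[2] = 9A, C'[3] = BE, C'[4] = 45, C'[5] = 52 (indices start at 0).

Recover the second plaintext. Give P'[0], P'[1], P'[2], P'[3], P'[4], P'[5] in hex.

P'[0] = 8D, P'[1] = 32, P'[2] = A6, P'[3] = 92, P'[4] = 19, P'[5] = 1E

In CTR with a reused counter, both messages share the same keystream S_i, so C_i ⊕ C'_i = P_i ⊕ P'_i and thus P'_i = P_i ⊕ C_i ⊕ C'_i.
P'[0]: 6F ⊕ 73 ⊕ 91 = 8D.
P'[1]: 49 ⊕ 45 ⊕ 3E = 32.
P'[2]: BD ⊕ 81 ⊕ 9A = A6.
P'[3]: 04 ⊕ 28 ⊕ BE = 92.
P'[4]: EE ⊕ B2 ⊕ 45 = 19.
P'[5]: F9 ⊕ B5 ⊕ 52 = 1E.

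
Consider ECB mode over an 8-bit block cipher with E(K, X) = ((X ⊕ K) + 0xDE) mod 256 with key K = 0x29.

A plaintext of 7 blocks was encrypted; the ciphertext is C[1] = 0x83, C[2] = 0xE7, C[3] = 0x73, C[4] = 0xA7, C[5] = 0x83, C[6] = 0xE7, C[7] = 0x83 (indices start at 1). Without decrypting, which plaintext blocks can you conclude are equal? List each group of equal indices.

ECB encrypts each block independently with the same key, so equal ciphertext blocks imply equal plaintext blocks.
C[1] = C[5] = C[7] = 0x83, so P[1] = P[5] = P[7].
C[2] = C[6] = 0xE7, so P[2] = P[6].

P[1] = P[5] = P[7]; P[2] = P[6]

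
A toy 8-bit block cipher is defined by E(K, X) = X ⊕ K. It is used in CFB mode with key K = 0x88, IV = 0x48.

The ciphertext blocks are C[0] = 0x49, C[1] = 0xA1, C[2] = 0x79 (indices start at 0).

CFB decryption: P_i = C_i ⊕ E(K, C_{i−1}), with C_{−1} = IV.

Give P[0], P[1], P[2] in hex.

P[0]: E(K, 0x48) = 0xC0; 0x49 ⊕ 0xC0 = 0x89.
P[1]: E(K, 0x49) = 0xC1; 0xA1 ⊕ 0xC1 = 0x60.
P[2]: E(K, 0xA1) = 0x29; 0x79 ⊕ 0x29 = 0x50.

P[0] = 0x89, P[1] = 0x60, P[2] = 0x50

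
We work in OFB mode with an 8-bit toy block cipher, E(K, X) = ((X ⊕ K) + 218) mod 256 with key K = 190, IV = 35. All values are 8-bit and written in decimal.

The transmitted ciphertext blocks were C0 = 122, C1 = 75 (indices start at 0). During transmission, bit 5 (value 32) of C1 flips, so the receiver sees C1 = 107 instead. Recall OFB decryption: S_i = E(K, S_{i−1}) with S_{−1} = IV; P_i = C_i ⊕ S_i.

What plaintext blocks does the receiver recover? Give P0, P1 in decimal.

P0 = 13, P1 = 200

Only C1 changed, to 107. In OFB, a change in C_i flips the same bit in P_i only; the keystream is unaffected. Decrypting the received ciphertext:
P0: S = E(K, 35) = 119; 122 ⊕ 119 = 13.
P1: S = E(K, 119) = 163; 107 ⊕ 163 = 200.
Blocks that differ from the original plaintext: P1.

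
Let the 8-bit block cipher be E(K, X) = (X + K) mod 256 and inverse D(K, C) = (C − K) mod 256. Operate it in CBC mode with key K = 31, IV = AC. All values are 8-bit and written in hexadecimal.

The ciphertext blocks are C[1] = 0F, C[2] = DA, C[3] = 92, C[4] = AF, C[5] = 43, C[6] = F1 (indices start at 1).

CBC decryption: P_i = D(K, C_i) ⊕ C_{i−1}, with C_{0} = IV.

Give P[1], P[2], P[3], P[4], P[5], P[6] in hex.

P[1] = 72, P[2] = A6, P[3] = BB, P[4] = EC, P[5] = BD, P[6] = 83

P[1]: D(K, 0F) = DE; DE ⊕ AC = 72.
P[2]: D(K, DA) = A9; A9 ⊕ 0F = A6.
P[3]: D(K, 92) = 61; 61 ⊕ DA = BB.
P[4]: D(K, AF) = 7E; 7E ⊕ 92 = EC.
P[5]: D(K, 43) = 12; 12 ⊕ AF = BD.
P[6]: D(K, F1) = C0; C0 ⊕ 43 = 83.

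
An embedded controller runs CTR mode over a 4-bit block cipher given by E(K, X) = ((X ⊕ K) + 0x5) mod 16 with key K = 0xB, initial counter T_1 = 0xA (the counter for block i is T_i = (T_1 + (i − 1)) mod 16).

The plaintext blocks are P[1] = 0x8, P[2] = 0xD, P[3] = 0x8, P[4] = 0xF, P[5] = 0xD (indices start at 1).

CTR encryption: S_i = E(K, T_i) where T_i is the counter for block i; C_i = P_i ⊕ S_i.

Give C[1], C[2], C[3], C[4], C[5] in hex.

C[1]: T = 0xA, S = E(K, T) = 0x6; 0x8 ⊕ 0x6 = 0xE.
C[2]: T = 0xB, S = E(K, T) = 0x5; 0xD ⊕ 0x5 = 0x8.
C[3]: T = 0xC, S = E(K, T) = 0xC; 0x8 ⊕ 0xC = 0x4.
C[4]: T = 0xD, S = E(K, T) = 0xB; 0xF ⊕ 0xB = 0x4.
C[5]: T = 0xE, S = E(K, T) = 0xA; 0xD ⊕ 0xA = 0x7.

C[1] = 0xE, C[2] = 0x8, C[3] = 0x4, C[4] = 0x4, C[5] = 0x7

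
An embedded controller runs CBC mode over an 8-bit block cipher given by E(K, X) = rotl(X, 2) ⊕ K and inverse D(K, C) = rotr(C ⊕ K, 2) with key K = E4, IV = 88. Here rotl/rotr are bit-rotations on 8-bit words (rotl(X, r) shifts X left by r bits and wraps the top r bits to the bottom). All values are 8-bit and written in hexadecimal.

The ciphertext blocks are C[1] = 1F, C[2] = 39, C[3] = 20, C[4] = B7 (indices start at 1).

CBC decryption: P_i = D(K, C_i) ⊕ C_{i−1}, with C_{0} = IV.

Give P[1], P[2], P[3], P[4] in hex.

P[1]: D(K, 1F) = FE; FE ⊕ 88 = 76.
P[2]: D(K, 39) = 77; 77 ⊕ 1F = 68.
P[3]: D(K, 20) = 31; 31 ⊕ 39 = 08.
P[4]: D(K, B7) = D4; D4 ⊕ 20 = F4.

P[1] = 76, P[2] = 68, P[3] = 08, P[4] = F4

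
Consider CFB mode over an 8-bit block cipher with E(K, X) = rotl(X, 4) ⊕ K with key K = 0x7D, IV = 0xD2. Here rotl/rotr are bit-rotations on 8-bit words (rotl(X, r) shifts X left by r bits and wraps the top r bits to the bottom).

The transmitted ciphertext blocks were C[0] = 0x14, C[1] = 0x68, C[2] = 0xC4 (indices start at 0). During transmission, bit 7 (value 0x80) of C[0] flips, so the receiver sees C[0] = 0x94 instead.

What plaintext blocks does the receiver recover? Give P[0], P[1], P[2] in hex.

P[0] = 0xC4, P[1] = 0x5C, P[2] = 0x3F

CFB decryption: P_i = C_i ⊕ E(K, C_{i−1}), with C_{−1} = IV.
Only C[0] changed, to 0x94. In CFB, a change in C_i flips the same bit in P_i and garbles P_{i+1}. Decrypting the received ciphertext:
P[0]: E(K, 0xD2) = 0x50; 0x94 ⊕ 0x50 = 0xC4.
P[1]: E(K, 0x94) = 0x34; 0x68 ⊕ 0x34 = 0x5C.
P[2]: E(K, 0x68) = 0xFB; 0xC4 ⊕ 0xFB = 0x3F.
Blocks that differ from the original plaintext: P[0], P[1].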